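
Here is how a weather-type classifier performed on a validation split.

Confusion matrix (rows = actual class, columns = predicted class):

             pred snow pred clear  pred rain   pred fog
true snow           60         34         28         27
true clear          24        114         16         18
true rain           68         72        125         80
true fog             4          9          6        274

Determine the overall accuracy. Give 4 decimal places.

Accuracy = trace / total = (60+114+125+274=573) / 959 = 573/959 = 0.5975

0.5975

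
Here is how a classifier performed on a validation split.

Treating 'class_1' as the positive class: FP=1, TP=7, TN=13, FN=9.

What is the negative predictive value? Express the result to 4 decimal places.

NPV = TN/(TN+FN) = 13/(13+9) = 0.5909

0.5909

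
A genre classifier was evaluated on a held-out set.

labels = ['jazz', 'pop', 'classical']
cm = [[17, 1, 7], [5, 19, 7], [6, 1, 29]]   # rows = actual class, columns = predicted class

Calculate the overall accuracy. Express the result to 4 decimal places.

0.7065

Accuracy = trace / total = (17+19+29=65) / 92 = 65/92 = 0.7065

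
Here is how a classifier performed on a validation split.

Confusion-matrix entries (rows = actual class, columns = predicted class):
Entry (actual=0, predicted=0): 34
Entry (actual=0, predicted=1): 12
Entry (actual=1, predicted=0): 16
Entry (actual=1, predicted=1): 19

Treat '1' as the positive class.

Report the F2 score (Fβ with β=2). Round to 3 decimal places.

0.556

Fβ = (1+β²)·TP / ((1+β²)·TP + β²·FN + FP), with β²=4
= 5·19 / (5·19 + 4·16 + 12) = 0.556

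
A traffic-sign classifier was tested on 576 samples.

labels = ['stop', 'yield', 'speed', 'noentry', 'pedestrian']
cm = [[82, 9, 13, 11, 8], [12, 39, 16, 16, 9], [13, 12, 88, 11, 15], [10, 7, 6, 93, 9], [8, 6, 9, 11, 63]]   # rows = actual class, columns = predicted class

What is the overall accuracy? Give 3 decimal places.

0.634

Accuracy = trace / total = (82+39+88+93+63=365) / 576 = 365/576 = 0.634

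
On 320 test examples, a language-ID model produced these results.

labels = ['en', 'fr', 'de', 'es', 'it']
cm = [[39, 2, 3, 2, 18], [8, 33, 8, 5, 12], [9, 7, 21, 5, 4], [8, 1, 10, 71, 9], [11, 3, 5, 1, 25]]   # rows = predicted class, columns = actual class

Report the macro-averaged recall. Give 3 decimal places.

0.579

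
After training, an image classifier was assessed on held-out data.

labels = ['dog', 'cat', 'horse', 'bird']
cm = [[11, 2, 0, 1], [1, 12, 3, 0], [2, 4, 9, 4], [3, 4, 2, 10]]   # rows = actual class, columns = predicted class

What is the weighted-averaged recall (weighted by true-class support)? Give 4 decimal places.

Per-class recall (TP/(TP+FN)):
  dog: TP=11, FN=2+0+1=3 → 11/14 = 0.78571
  cat: TP=12, FN=1+3+0=4 → 12/16 = 0.75000
  horse: TP=9, FN=2+4+4=10 → 9/19 = 0.47368
  bird: TP=10, FN=3+4+2=9 → 10/19 = 0.52632
Weighted-recall = Σ (supportᵢ/N)·recallᵢ with N=68: (14/68)·0.78571 + (16/68)·0.75000 + (19/68)·0.47368 + (19/68)·0.52632 = 0.6176

0.6176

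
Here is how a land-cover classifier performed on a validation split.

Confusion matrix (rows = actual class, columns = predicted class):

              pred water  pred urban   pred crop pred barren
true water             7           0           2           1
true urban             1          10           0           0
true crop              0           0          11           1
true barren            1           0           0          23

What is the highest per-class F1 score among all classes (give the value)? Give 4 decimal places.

Per-class F1 score (2·TP/(2·TP+FP+FN)):
  water: TP=7, FP=1+0+1=2, FN=0+2+1=3 → 14/19 = 0.73684
  urban: TP=10, FP=0+0+0=0, FN=1+0+0=1 → 20/21 = 0.95238
  crop: TP=11, FP=2+0+0=2, FN=0+0+1=1 → 22/25 = 0.88000
  barren: TP=23, FP=1+0+1=2, FN=1+0+0=1 → 46/49 = 0.93878
Highest is class 'urban' with F1 score = 0.9524.

0.9524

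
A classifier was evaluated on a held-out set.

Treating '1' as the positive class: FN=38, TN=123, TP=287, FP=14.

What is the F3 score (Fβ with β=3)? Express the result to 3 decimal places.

0.890

Fβ = (1+β²)·TP / ((1+β²)·TP + β²·FN + FP), with β²=9
= 10·287 / (10·287 + 9·38 + 14) = 0.890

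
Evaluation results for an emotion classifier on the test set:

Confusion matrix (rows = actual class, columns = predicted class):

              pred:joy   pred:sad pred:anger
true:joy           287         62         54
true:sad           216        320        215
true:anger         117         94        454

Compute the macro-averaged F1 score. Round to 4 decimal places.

Per-class F1 score (2·TP/(2·TP+FP+FN)):
  joy: TP=287, FP=216+117=333, FN=62+54=116 → 574/1023 = 0.56109
  sad: TP=320, FP=62+94=156, FN=216+215=431 → 640/1227 = 0.52160
  anger: TP=454, FP=54+215=269, FN=117+94=211 → 908/1388 = 0.65418
Macro-F1 score = mean = (0.56109 + 0.52160 + 0.65418) / 3 = 0.5790

0.5790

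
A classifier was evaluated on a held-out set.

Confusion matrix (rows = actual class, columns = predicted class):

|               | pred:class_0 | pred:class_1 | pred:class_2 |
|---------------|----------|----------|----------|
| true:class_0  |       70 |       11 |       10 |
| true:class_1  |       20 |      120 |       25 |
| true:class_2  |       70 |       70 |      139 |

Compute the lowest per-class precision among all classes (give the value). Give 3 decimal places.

Per-class precision (TP/(TP+FP)):
  class_0: TP=70, FP=20+70=90 → 70/160 = 0.4375
  class_1: TP=120, FP=11+70=81 → 120/201 = 0.5970
  class_2: TP=139, FP=10+25=35 → 139/174 = 0.7989
Lowest is class 'class_0' with precision = 0.438.

0.438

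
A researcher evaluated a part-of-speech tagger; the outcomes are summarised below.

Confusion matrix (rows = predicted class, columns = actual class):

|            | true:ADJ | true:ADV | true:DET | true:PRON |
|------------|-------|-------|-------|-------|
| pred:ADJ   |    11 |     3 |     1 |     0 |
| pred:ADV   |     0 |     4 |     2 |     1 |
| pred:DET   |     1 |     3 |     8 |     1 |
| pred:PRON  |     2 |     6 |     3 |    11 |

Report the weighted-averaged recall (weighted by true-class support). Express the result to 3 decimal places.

0.596

Per-class recall (TP/(TP+FN)):
  ADJ: TP=11, FN=0+1+2=3 → 11/14 = 0.7857
  ADV: TP=4, FN=3+3+6=12 → 4/16 = 0.2500
  DET: TP=8, FN=1+2+3=6 → 8/14 = 0.5714
  PRON: TP=11, FN=0+1+1=2 → 11/13 = 0.8462
Weighted-recall = Σ (supportᵢ/N)·recallᵢ with N=57: (14/57)·0.7857 + (16/57)·0.2500 + (14/57)·0.5714 + (13/57)·0.8462 = 0.596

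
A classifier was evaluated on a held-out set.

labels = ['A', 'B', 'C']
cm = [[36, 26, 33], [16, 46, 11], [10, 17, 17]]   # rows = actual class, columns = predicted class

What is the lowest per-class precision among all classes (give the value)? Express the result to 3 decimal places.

0.279

Per-class precision (TP/(TP+FP)):
  A: TP=36, FP=16+10=26 → 36/62 = 0.5806
  B: TP=46, FP=26+17=43 → 46/89 = 0.5169
  C: TP=17, FP=33+11=44 → 17/61 = 0.2787
Lowest is class 'C' with precision = 0.279.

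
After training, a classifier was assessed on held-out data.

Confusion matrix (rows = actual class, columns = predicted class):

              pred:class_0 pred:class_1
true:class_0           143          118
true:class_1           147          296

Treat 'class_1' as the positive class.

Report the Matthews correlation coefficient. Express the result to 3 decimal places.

MCC = (TP·TN − FP·FN) / √((TP+FP)(TP+FN)(TN+FP)(TN+FN))
Numerator = 296·143 − 118·147 = 24982
Denominator = √(414·443·261·290) = √13881697380 = 117820.6153
MCC = 24982 / 117820.6153 = 0.212

0.212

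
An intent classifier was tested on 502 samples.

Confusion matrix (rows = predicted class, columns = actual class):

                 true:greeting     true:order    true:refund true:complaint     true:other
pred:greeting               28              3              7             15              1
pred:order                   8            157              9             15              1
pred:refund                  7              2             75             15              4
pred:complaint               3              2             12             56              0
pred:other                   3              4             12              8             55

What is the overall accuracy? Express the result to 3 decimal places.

Accuracy = trace / total = (28+157+75+56+55=371) / 502 = 371/502 = 0.739

0.739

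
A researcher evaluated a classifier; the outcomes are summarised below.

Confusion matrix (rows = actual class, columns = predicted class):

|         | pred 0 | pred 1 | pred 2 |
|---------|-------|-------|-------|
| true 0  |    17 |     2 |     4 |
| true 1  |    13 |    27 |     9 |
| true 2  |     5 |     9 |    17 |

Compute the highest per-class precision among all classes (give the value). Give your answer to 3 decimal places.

0.711

Per-class precision (TP/(TP+FP)):
  0: TP=17, FP=13+5=18 → 17/35 = 0.4857
  1: TP=27, FP=2+9=11 → 27/38 = 0.7105
  2: TP=17, FP=4+9=13 → 17/30 = 0.5667
Highest is class '1' with precision = 0.711.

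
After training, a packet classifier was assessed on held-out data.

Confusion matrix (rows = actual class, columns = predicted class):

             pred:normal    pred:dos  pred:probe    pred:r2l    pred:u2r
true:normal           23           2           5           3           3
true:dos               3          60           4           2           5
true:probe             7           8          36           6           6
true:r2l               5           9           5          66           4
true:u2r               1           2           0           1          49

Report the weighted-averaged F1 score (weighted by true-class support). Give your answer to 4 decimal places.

Per-class F1 score (2·TP/(2·TP+FP+FN)):
  normal: TP=23, FP=3+7+5+1=16, FN=2+5+3+3=13 → 46/75 = 0.61333
  dos: TP=60, FP=2+8+9+2=21, FN=3+4+2+5=14 → 120/155 = 0.77419
  probe: TP=36, FP=5+4+5+0=14, FN=7+8+6+6=27 → 72/113 = 0.63717
  r2l: TP=66, FP=3+2+6+1=12, FN=5+9+5+4=23 → 132/167 = 0.79042
  u2r: TP=49, FP=3+5+6+4=18, FN=1+2+0+1=4 → 98/120 = 0.81667
Weighted-F1 score = Σ (supportᵢ/N)·F1 scoreᵢ with N=315: (36/315)·0.61333 + (74/315)·0.77419 + (63/315)·0.63717 + (89/315)·0.79042 + (53/315)·0.81667 = 0.7401

0.7401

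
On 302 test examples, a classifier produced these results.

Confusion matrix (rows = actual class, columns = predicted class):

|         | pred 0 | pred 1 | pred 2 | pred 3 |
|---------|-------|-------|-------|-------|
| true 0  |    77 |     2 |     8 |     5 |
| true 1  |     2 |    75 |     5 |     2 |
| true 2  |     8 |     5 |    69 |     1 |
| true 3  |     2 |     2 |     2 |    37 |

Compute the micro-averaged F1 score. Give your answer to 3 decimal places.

Micro-averaging pools counts across classes: ΣTP=258, ΣFP=44, ΣFN=44.
Micro-F1 score = 2·TP/(2·TP+FP+FN) on pooled counts = 0.854 (equals overall accuracy in single-label multiclass).

0.854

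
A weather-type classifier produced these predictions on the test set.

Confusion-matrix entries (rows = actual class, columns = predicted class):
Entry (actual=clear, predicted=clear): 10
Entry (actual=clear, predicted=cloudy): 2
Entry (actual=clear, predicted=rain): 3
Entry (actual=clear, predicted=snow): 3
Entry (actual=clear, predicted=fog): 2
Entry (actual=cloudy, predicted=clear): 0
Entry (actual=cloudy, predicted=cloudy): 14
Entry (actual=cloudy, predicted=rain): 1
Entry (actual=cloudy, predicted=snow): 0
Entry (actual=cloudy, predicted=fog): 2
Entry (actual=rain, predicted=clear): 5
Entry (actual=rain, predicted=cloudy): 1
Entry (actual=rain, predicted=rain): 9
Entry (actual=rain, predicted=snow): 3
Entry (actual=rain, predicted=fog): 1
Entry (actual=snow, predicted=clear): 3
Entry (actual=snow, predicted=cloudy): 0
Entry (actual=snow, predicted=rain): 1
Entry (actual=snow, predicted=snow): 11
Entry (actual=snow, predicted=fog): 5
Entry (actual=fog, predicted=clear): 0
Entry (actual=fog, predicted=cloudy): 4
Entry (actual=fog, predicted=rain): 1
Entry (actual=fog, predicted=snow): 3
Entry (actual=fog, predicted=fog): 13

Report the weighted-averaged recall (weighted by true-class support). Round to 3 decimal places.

0.588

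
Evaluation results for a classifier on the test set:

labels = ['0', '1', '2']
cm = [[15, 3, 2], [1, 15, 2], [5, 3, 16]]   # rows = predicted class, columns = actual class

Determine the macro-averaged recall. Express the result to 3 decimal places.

Per-class recall (TP/(TP+FN)):
  0: TP=15, FN=1+5=6 → 15/21 = 0.7143
  1: TP=15, FN=3+3=6 → 15/21 = 0.7143
  2: TP=16, FN=2+2=4 → 16/20 = 0.8000
Macro-recall = mean = (0.7143 + 0.7143 + 0.8000) / 3 = 0.743

0.743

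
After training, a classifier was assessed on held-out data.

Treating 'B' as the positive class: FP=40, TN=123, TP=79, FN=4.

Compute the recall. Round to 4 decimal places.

0.9518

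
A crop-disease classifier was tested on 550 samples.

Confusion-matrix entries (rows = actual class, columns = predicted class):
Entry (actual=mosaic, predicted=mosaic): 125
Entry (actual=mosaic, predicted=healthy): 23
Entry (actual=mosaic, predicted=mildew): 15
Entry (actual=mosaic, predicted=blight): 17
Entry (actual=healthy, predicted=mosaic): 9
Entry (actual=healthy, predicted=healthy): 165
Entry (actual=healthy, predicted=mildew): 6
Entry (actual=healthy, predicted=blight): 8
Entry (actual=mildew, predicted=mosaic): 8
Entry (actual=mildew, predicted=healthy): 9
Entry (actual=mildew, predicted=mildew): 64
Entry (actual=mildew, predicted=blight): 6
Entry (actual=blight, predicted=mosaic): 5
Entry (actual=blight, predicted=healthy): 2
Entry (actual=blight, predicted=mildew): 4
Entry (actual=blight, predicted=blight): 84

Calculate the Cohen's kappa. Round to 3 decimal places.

Observed agreement pₒ = trace/N = 438/550 = 0.7964
Expected agreement pₑ = Σ (rowᵢ·colᵢ)/N² = (180·147 + 188·199 + 87·89 + 95·115)/550² = 0.2729
κ = (pₒ − pₑ)/(1 − pₑ) = (0.7964 − 0.2729)/(1 − 0.2729) = 0.720

0.720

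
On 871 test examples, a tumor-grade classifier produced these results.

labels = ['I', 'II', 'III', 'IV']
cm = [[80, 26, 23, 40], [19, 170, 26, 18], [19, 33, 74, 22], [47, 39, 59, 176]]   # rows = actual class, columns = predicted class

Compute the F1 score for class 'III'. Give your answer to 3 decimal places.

F1 score = 2·TP/(2·TP+FP+FN).
III: TP=74, FP=23+26+59=108, FN=19+33+22=74 → 148/330 = 0.4485

0.448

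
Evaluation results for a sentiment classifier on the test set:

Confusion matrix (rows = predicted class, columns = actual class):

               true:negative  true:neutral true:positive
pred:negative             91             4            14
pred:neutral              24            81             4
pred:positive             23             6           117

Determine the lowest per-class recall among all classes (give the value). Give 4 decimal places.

Per-class recall (TP/(TP+FN)):
  negative: TP=91, FN=24+23=47 → 91/138 = 0.65942
  neutral: TP=81, FN=4+6=10 → 81/91 = 0.89011
  positive: TP=117, FN=14+4=18 → 117/135 = 0.86667
Lowest is class 'negative' with recall = 0.6594.

0.6594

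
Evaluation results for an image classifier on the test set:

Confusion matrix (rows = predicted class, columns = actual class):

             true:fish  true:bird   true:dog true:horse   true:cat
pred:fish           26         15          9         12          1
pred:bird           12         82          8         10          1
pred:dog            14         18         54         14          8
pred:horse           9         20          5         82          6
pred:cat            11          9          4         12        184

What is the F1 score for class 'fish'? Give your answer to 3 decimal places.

0.385

Treat 'fish' as positive and all other classes as negative.
F1 score = 2·TP/(2·TP+FP+FN).
fish: TP=26, FP=15+9+12+1=37, FN=12+14+9+11=46 → 52/135 = 0.3852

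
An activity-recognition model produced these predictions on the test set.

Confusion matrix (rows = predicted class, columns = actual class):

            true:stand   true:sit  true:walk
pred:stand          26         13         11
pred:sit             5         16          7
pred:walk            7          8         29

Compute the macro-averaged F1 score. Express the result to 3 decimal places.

Per-class F1 score (2·TP/(2·TP+FP+FN)):
  stand: TP=26, FP=13+11=24, FN=5+7=12 → 52/88 = 0.5909
  sit: TP=16, FP=5+7=12, FN=13+8=21 → 32/65 = 0.4923
  walk: TP=29, FP=7+8=15, FN=11+7=18 → 58/91 = 0.6374
Macro-F1 score = mean = (0.5909 + 0.4923 + 0.6374) / 3 = 0.574

0.574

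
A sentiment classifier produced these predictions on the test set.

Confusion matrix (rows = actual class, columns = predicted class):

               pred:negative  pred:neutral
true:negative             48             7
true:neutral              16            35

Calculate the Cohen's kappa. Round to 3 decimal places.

Observed agreement pₒ = trace/N = 83/106 = 0.7830
Expected agreement pₑ = Σ (rowᵢ·colᵢ)/N² = (55·64 + 51·42)/106² = 0.5039
κ = (pₒ − pₑ)/(1 − pₑ) = (0.7830 − 0.5039)/(1 − 0.5039) = 0.563

0.563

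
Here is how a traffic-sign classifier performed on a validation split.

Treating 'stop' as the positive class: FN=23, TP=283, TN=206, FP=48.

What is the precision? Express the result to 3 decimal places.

0.855

Precision = TP/(TP+FP) = 283/(283+48) = 283/331 = 0.855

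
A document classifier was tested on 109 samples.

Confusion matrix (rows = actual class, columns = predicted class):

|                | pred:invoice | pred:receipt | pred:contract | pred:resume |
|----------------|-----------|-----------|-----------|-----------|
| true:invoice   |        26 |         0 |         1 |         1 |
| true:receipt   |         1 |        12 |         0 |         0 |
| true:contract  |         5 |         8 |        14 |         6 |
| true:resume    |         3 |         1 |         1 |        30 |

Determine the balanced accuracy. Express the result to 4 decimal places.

Balanced accuracy = mean of per-class recall.
  invoice: recall = 26/28 = 0.92857
  receipt: recall = 12/13 = 0.92308
  contract: recall = 14/33 = 0.42424
  resume: recall = 30/35 = 0.85714
Mean = (0.92857 + 0.92308 + 0.42424 + 0.85714) / 4 = 0.7833

0.7833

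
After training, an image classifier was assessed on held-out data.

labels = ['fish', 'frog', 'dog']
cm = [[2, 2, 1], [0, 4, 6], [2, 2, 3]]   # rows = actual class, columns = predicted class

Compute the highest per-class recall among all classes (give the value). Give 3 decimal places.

Per-class recall (TP/(TP+FN)):
  fish: TP=2, FN=2+1=3 → 2/5 = 0.4000
  frog: TP=4, FN=0+6=6 → 4/10 = 0.4000
  dog: TP=3, FN=2+2=4 → 3/7 = 0.4286
Highest is class 'dog' with recall = 0.429.

0.429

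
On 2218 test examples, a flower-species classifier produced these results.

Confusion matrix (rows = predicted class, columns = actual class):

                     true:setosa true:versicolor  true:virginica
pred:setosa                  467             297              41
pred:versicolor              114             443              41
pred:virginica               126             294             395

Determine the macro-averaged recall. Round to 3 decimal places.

Per-class recall (TP/(TP+FN)):
  setosa: TP=467, FN=114+126=240 → 467/707 = 0.6605
  versicolor: TP=443, FN=297+294=591 → 443/1034 = 0.4284
  virginica: TP=395, FN=41+41=82 → 395/477 = 0.8281
Macro-recall = mean = (0.6605 + 0.4284 + 0.8281) / 3 = 0.639

0.639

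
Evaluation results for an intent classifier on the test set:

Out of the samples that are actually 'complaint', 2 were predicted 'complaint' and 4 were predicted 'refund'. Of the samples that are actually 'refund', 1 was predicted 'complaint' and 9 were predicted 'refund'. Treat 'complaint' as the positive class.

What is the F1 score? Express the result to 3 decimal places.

Precision = TP/(TP+FP) = 2/3 = 0.6667
Recall = TP/(TP+FN) = 2/6 = 0.3333
F1 = 2·TP/(2·TP+FP+FN) = 4/9 = 0.444

0.444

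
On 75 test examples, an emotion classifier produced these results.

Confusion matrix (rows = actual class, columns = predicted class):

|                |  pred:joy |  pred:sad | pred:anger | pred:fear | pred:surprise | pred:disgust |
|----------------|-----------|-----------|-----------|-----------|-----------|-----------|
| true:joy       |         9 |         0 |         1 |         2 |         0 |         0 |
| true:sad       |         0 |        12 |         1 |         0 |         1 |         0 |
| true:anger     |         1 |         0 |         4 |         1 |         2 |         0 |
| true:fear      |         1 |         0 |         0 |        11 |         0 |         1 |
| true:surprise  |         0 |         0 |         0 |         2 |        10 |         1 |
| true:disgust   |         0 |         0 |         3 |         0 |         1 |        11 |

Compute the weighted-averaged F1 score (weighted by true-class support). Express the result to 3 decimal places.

Per-class F1 score (2·TP/(2·TP+FP+FN)):
  joy: TP=9, FP=0+1+1+0+0=2, FN=0+1+2+0+0=3 → 18/23 = 0.7826
  sad: TP=12, FP=0+0+0+0+0=0, FN=0+1+0+1+0=2 → 24/26 = 0.9231
  anger: TP=4, FP=1+1+0+0+3=5, FN=1+0+1+2+0=4 → 8/17 = 0.4706
  fear: TP=11, FP=2+0+1+2+0=5, FN=1+0+0+0+1=2 → 22/29 = 0.7586
  surprise: TP=10, FP=0+1+2+0+1=4, FN=0+0+0+2+1=3 → 20/27 = 0.7407
  disgust: TP=11, FP=0+0+0+1+1=2, FN=0+0+3+0+1=4 → 22/28 = 0.7857
Weighted-F1 score = Σ (supportᵢ/N)·F1 scoreᵢ with N=75: (12/75)·0.7826 + (14/75)·0.9231 + (8/75)·0.4706 + (13/75)·0.7586 + (13/75)·0.7407 + (15/75)·0.7857 = 0.765

0.765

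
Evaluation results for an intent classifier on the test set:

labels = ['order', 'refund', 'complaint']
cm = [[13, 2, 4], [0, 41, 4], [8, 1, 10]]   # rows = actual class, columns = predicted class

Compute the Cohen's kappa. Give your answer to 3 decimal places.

Observed agreement pₒ = trace/N = 64/83 = 0.7711
Expected agreement pₑ = Σ (rowᵢ·colᵢ)/N² = (19·21 + 45·44 + 19·18)/83² = 0.3950
κ = (pₒ − pₑ)/(1 − pₑ) = (0.7711 − 0.3950)/(1 − 0.3950) = 0.622

0.622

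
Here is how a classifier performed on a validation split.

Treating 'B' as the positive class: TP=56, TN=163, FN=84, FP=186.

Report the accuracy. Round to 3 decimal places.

Accuracy = (TP+TN)/N = (56+163)/489 = 0.448

0.448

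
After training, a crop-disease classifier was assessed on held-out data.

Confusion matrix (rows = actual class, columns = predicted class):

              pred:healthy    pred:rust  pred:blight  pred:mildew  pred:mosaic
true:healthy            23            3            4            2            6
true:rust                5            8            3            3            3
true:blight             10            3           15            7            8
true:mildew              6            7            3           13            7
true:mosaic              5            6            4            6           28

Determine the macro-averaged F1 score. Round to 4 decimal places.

Per-class F1 score (2·TP/(2·TP+FP+FN)):
  healthy: TP=23, FP=5+10+6+5=26, FN=3+4+2+6=15 → 46/87 = 0.52874
  rust: TP=8, FP=3+3+7+6=19, FN=5+3+3+3=14 → 16/49 = 0.32653
  blight: TP=15, FP=4+3+3+4=14, FN=10+3+7+8=28 → 30/72 = 0.41667
  mildew: TP=13, FP=2+3+7+6=18, FN=6+7+3+7=23 → 26/67 = 0.38806
  mosaic: TP=28, FP=6+3+8+7=24, FN=5+6+4+6=21 → 56/101 = 0.55446
Macro-F1 score = mean = (0.52874 + 0.32653 + 0.41667 + 0.38806 + 0.55446) / 5 = 0.4429

0.4429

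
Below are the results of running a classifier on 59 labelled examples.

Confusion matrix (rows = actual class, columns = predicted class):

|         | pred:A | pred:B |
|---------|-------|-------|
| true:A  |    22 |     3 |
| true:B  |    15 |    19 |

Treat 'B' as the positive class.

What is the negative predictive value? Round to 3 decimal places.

0.595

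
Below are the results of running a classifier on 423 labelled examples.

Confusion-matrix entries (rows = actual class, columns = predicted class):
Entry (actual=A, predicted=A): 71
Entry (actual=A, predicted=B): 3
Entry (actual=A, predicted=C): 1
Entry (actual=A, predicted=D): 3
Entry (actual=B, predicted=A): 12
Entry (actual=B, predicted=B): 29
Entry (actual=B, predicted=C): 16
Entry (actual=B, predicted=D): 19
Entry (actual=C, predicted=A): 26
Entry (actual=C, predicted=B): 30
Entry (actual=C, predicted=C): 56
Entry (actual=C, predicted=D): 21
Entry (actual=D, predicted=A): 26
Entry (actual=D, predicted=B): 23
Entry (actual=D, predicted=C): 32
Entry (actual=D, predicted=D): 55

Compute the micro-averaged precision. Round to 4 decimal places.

0.4988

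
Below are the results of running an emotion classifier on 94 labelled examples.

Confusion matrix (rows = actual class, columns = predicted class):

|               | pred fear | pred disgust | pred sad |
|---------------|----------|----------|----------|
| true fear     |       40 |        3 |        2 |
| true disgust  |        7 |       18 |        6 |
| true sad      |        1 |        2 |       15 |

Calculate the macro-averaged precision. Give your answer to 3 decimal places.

0.756

Per-class precision (TP/(TP+FP)):
  fear: TP=40, FP=7+1=8 → 40/48 = 0.8333
  disgust: TP=18, FP=3+2=5 → 18/23 = 0.7826
  sad: TP=15, FP=2+6=8 → 15/23 = 0.6522
Macro-precision = mean = (0.8333 + 0.7826 + 0.6522) / 3 = 0.756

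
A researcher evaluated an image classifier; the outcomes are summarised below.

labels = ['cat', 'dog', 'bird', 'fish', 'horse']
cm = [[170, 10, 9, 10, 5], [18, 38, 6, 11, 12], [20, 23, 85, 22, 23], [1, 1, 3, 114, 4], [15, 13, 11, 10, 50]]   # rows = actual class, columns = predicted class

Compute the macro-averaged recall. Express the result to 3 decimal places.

0.641

Per-class recall (TP/(TP+FN)):
  cat: TP=170, FN=10+9+10+5=34 → 170/204 = 0.8333
  dog: TP=38, FN=18+6+11+12=47 → 38/85 = 0.4471
  bird: TP=85, FN=20+23+22+23=88 → 85/173 = 0.4913
  fish: TP=114, FN=1+1+3+4=9 → 114/123 = 0.9268
  horse: TP=50, FN=15+13+11+10=49 → 50/99 = 0.5051
Macro-recall = mean = (0.8333 + 0.4471 + 0.4913 + 0.9268 + 0.5051) / 5 = 0.641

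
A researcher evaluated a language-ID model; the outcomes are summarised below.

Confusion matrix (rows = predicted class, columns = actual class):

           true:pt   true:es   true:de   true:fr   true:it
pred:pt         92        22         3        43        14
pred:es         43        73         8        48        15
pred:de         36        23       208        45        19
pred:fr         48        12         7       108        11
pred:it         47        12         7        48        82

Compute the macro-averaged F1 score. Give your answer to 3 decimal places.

Per-class F1 score (2·TP/(2·TP+FP+FN)):
  pt: TP=92, FP=22+3+43+14=82, FN=43+36+48+47=174 → 184/440 = 0.4182
  es: TP=73, FP=43+8+48+15=114, FN=22+23+12+12=69 → 146/329 = 0.4438
  de: TP=208, FP=36+23+45+19=123, FN=3+8+7+7=25 → 416/564 = 0.7376
  fr: TP=108, FP=48+12+7+11=78, FN=43+48+45+48=184 → 216/478 = 0.4519
  it: TP=82, FP=47+12+7+48=114, FN=14+15+19+11=59 → 164/337 = 0.4866
Macro-F1 score = mean = (0.4182 + 0.4438 + 0.7376 + 0.4519 + 0.4866) / 5 = 0.508

0.508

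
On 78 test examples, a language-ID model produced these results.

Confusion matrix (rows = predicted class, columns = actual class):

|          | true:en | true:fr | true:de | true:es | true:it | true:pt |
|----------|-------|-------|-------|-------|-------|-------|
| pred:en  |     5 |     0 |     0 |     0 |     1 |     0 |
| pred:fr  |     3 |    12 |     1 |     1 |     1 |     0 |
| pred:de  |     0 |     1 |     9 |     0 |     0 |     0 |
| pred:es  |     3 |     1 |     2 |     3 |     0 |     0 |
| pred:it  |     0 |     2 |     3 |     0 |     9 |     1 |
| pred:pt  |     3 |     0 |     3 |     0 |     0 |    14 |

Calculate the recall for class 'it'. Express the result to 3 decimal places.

0.818

recall = TP/(TP+FN).
it: TP=9, FN=1+1+0+0+0=2 → 9/11 = 0.8182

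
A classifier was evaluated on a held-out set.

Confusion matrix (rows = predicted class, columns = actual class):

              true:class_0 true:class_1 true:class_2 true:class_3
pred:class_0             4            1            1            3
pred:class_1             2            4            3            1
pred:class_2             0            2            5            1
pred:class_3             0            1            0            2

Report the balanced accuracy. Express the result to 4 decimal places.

0.5020

Balanced accuracy = mean of per-class recall.
  class_0: recall = 4/6 = 0.66667
  class_1: recall = 4/8 = 0.50000
  class_2: recall = 5/9 = 0.55556
  class_3: recall = 2/7 = 0.28571
Mean = (0.66667 + 0.50000 + 0.55556 + 0.28571) / 4 = 0.5020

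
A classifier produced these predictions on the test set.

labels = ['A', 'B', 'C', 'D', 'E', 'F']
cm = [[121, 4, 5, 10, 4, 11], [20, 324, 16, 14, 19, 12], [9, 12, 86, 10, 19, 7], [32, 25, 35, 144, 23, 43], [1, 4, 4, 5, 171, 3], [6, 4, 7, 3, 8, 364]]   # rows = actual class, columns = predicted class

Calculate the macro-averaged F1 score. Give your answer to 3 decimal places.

0.729

Per-class F1 score (2·TP/(2·TP+FP+FN)):
  A: TP=121, FP=20+9+32+1+6=68, FN=4+5+10+4+11=34 → 242/344 = 0.7035
  B: TP=324, FP=4+12+25+4+4=49, FN=20+16+14+19+12=81 → 648/778 = 0.8329
  C: TP=86, FP=5+16+35+4+7=67, FN=9+12+10+19+7=57 → 172/296 = 0.5811
  D: TP=144, FP=10+14+10+5+3=42, FN=32+25+35+23+43=158 → 288/488 = 0.5902
  E: TP=171, FP=4+19+19+23+8=73, FN=1+4+4+5+3=17 → 342/432 = 0.7917
  F: TP=364, FP=11+12+7+43+3=76, FN=6+4+7+3+8=28 → 728/832 = 0.8750
Macro-F1 score = mean = (0.7035 + 0.8329 + 0.5811 + 0.5902 + 0.7917 + 0.8750) / 6 = 0.729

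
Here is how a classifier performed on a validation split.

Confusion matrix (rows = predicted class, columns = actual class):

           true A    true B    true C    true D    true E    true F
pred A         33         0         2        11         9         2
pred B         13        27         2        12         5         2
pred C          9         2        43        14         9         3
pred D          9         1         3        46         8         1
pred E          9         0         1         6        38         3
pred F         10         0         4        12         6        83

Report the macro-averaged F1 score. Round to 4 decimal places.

0.6027

Per-class F1 score (2·TP/(2·TP+FP+FN)):
  A: TP=33, FP=0+2+11+9+2=24, FN=13+9+9+9+10=50 → 66/140 = 0.47143
  B: TP=27, FP=13+2+12+5+2=34, FN=0+2+1+0+0=3 → 54/91 = 0.59341
  C: TP=43, FP=9+2+14+9+3=37, FN=2+2+3+1+4=12 → 86/135 = 0.63704
  D: TP=46, FP=9+1+3+8+1=22, FN=11+12+14+6+12=55 → 92/169 = 0.54438
  E: TP=38, FP=9+0+1+6+3=19, FN=9+5+9+8+6=37 → 76/132 = 0.57576
  F: TP=83, FP=10+0+4+12+6=32, FN=2+2+3+1+3=11 → 166/209 = 0.79426
Macro-F1 score = mean = (0.47143 + 0.59341 + 0.63704 + 0.54438 + 0.57576 + 0.79426) / 6 = 0.6027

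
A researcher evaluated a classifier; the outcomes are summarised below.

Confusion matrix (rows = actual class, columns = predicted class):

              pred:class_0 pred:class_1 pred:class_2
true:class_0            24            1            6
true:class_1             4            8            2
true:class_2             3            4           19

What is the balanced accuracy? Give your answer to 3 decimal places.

0.692

Balanced accuracy = mean of per-class recall.
  class_0: recall = 24/31 = 0.7742
  class_1: recall = 8/14 = 0.5714
  class_2: recall = 19/26 = 0.7308
Mean = (0.7742 + 0.5714 + 0.7308) / 3 = 0.692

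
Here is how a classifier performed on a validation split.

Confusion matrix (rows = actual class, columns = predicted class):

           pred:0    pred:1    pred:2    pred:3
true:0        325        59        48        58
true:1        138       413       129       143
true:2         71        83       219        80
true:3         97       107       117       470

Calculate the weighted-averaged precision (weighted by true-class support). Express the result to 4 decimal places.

0.5687

Per-class precision (TP/(TP+FP)):
  0: TP=325, FP=138+71+97=306 → 325/631 = 0.51506
  1: TP=413, FP=59+83+107=249 → 413/662 = 0.62387
  2: TP=219, FP=48+129+117=294 → 219/513 = 0.42690
  3: TP=470, FP=58+143+80=281 → 470/751 = 0.62583
Weighted-precision = Σ (supportᵢ/N)·precisionᵢ with N=2557: (490/2557)·0.51506 + (823/2557)·0.62387 + (453/2557)·0.42690 + (791/2557)·0.62583 = 0.5687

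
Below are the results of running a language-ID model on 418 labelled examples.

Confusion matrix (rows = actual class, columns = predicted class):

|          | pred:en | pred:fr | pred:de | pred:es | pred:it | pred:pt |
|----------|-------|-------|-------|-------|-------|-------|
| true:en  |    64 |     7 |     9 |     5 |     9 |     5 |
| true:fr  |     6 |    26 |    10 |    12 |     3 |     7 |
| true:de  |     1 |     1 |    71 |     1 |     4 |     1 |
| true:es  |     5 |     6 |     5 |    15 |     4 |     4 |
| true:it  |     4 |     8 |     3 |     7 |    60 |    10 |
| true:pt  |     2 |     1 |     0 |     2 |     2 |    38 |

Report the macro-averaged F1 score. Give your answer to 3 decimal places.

Per-class F1 score (2·TP/(2·TP+FP+FN)):
  en: TP=64, FP=6+1+5+4+2=18, FN=7+9+5+9+5=35 → 128/181 = 0.7072
  fr: TP=26, FP=7+1+6+8+1=23, FN=6+10+12+3+7=38 → 52/113 = 0.4602
  de: TP=71, FP=9+10+5+3+0=27, FN=1+1+1+4+1=8 → 142/177 = 0.8023
  es: TP=15, FP=5+12+1+7+2=27, FN=5+6+5+4+4=24 → 30/81 = 0.3704
  it: TP=60, FP=9+3+4+4+2=22, FN=4+8+3+7+10=32 → 120/174 = 0.6897
  pt: TP=38, FP=5+7+1+4+10=27, FN=2+1+0+2+2=7 → 76/110 = 0.6909
Macro-F1 score = mean = (0.7072 + 0.4602 + 0.8023 + 0.3704 + 0.6897 + 0.6909) / 6 = 0.620

0.620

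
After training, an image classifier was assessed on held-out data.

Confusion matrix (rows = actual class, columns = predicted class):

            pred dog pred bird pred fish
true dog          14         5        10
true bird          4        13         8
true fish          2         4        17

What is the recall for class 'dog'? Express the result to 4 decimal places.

0.4828

Take TP from the diagonal, FP from the rest of the 'dog' prediction marginal, FN from the rest of the 'dog' actual marginal.
recall = TP/(TP+FN).
dog: TP=14, FN=5+10=15 → 14/29 = 0.48276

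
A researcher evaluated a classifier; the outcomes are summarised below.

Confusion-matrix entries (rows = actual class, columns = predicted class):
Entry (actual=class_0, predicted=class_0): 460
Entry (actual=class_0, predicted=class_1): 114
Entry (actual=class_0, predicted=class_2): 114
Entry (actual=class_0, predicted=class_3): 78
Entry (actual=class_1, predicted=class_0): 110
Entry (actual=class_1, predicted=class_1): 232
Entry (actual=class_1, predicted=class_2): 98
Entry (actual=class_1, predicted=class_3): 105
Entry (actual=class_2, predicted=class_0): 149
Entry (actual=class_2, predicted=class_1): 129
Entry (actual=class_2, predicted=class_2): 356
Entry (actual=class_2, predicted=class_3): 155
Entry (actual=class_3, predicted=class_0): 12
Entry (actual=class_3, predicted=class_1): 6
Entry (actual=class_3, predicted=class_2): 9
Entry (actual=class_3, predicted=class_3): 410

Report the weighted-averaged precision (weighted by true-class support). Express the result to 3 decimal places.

0.580

Per-class precision (TP/(TP+FP)):
  class_0: TP=460, FP=110+149+12=271 → 460/731 = 0.6293
  class_1: TP=232, FP=114+129+6=249 → 232/481 = 0.4823
  class_2: TP=356, FP=114+98+9=221 → 356/577 = 0.6170
  class_3: TP=410, FP=78+105+155=338 → 410/748 = 0.5481
Weighted-precision = Σ (supportᵢ/N)·precisionᵢ with N=2537: (766/2537)·0.6293 + (545/2537)·0.4823 + (789/2537)·0.6170 + (437/2537)·0.5481 = 0.580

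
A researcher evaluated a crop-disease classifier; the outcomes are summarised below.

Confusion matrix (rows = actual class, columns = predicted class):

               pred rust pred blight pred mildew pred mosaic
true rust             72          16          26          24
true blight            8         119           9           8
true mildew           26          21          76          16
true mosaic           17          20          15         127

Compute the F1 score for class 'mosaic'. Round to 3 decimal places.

Take TP from the diagonal, FP from the rest of the 'mosaic' prediction marginal, FN from the rest of the 'mosaic' actual marginal.
F1 score = 2·TP/(2·TP+FP+FN).
mosaic: TP=127, FP=24+8+16=48, FN=17+20+15=52 → 254/354 = 0.7175

0.718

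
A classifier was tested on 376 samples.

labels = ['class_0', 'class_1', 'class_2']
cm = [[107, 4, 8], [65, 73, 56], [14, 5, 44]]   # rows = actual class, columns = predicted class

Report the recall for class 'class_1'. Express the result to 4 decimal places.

Treat 'class_1' as positive and all other classes as negative.
recall = TP/(TP+FN).
class_1: TP=73, FN=65+56=121 → 73/194 = 0.37629

0.3763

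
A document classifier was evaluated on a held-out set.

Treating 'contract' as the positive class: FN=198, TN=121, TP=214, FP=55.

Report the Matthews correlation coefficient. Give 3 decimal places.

0.190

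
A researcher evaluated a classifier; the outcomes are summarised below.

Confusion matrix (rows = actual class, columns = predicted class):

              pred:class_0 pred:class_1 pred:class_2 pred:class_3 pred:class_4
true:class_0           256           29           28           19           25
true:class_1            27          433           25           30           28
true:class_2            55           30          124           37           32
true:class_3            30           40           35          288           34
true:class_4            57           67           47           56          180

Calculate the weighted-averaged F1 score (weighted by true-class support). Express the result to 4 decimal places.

0.6304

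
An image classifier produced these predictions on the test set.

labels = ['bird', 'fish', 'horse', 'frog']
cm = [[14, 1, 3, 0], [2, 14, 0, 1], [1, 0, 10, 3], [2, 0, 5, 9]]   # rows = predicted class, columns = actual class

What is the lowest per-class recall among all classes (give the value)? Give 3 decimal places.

Per-class recall (TP/(TP+FN)):
  bird: TP=14, FN=2+1+2=5 → 14/19 = 0.7368
  fish: TP=14, FN=1+0+0=1 → 14/15 = 0.9333
  horse: TP=10, FN=3+0+5=8 → 10/18 = 0.5556
  frog: TP=9, FN=0+1+3=4 → 9/13 = 0.6923
Lowest is class 'horse' with recall = 0.556.

0.556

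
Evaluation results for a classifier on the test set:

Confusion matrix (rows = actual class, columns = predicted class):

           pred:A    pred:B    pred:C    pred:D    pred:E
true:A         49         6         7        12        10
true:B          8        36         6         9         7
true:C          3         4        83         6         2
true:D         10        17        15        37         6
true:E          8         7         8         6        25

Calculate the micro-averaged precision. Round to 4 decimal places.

Micro-averaging pools counts across classes: ΣTP=230, ΣFP=157, ΣFN=157.
Micro-precision = TP/(TP+FP) on pooled counts = 0.5943 (equals overall accuracy in single-label multiclass).

0.5943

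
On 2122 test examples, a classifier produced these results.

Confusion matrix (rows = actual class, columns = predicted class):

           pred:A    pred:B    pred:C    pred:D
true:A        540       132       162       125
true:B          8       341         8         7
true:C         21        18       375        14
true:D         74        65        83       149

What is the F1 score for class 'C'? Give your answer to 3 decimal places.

0.710

F1 score = 2·TP/(2·TP+FP+FN).
C: TP=375, FP=162+8+83=253, FN=21+18+14=53 → 750/1056 = 0.7102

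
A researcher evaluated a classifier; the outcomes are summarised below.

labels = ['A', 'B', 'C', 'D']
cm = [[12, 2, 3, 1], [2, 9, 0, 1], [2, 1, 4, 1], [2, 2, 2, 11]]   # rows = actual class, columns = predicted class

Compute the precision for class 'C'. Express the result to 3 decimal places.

0.444

One-vs-rest for 'C': TP = diagonal; FP = other classes predicted 'C'; FN = 'C' predicted as other.
precision = TP/(TP+FP).
C: TP=4, FP=3+0+2=5 → 4/9 = 0.4444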